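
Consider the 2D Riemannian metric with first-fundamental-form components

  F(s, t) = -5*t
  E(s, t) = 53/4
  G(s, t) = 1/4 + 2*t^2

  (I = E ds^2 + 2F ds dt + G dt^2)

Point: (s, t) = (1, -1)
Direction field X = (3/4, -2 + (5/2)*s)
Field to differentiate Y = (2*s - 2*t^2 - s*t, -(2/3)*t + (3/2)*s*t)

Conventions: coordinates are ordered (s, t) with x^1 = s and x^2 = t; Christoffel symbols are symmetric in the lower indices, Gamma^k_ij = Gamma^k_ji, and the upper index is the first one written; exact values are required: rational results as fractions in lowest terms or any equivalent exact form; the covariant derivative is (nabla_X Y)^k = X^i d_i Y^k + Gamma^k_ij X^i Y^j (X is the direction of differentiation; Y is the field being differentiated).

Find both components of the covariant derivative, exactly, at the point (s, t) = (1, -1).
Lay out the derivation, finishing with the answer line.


E = 53/4, F = 5, G = 9/4 at the point
E_s = 0, E_t = 0, F_s = 0, F_t = -5, G_s = 0, G_t = -4
EG - F^2 = 77/16;  g^inv = (16/77) * [[9/4, -5], [-5, 53/4]]
first-kind symbols [ij,l] = (1/2)(d_i g_jl + d_j g_il - d_l g_ij): [ss,s] = E_s/2 = 0, [ss,t] = F_s - E_t/2 = 0, [st,s] = E_t/2 = 0, [st,t] = G_s/2 = 0, [tt,s] = F_t - G_s/2 = -5, [tt,t] = G_t/2 = -2
Gamma^s_ij = (G*[ij,s] - F*[ij,t])/(EG - F^2), Gamma^t_ij = (E*[ij,t] - F*[ij,s])/(EG - F^2)
Gamma_sss = 0, Gamma_sst = 0, Gamma_stt = -20/77, Gamma_tss = 0, Gamma_tst = 0, Gamma_ttt = -24/77
X = (3/4, 1/2), Y = (1, -5/6) at the point

Answer: (nabla_X Y)^s = 3565/924, (nabla_X Y)^t = -1069/1848


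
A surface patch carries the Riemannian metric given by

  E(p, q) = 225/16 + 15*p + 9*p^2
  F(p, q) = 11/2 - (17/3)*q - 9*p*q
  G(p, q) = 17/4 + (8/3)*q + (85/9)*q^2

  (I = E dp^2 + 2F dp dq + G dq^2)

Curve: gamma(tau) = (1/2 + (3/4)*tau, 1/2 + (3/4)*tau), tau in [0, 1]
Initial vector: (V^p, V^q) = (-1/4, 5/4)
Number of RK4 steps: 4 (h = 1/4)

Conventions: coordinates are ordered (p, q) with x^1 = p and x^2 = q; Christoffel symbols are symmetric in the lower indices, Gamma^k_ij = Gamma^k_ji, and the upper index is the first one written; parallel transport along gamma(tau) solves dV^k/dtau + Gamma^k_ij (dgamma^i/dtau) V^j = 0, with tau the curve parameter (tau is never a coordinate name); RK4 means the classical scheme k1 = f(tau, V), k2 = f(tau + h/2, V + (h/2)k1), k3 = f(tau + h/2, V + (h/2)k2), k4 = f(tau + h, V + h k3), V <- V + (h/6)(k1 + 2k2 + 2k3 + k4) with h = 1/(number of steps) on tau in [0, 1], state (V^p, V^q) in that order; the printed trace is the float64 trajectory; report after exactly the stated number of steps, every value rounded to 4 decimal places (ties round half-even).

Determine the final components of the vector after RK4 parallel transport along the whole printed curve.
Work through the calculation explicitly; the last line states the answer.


gamma'(tau) = (3/4, 3/4); f(tau, V)^k = -Gamma^k_ij(gamma(tau)) gamma'^i(tau) V^j; h = 1/4; intermediate values shown to 6 dp
curve data and Christoffel symbols at the stage parameters:
  tau = 0.000000: gamma = (0.500000, 0.500000), gamma' = (0.750000, 0.750000); Gamma_ppp = 0.514320, Gamma_ppq = 0.000000, Gamma_pqq = -0.440689, Gamma_qpp = -0.593408, Gamma_qpq = 0.000000, Gamma_qqq = 0.785351
  tau = 0.125000: gamma = (0.593750, 0.593750), gamma' = (0.750000, 0.750000); Gamma_ppp = 0.470283, Gamma_ppq = 0.000000, Gamma_pqq = -0.392887, Gamma_qpp = -0.529950, Gamma_qpq = 0.000000, Gamma_qqq = 0.713027
  tau = 0.250000: gamma = (0.687500, 0.687500), gamma' = (0.750000, 0.750000); Gamma_ppp = 0.433893, Gamma_ppq = 0.000000, Gamma_pqq = -0.353607, Gamma_qpp = -0.477638, Gamma_qpq = 0.000000, Gamma_qqq = 0.653192
  tau = 0.375000: gamma = (0.781250, 0.781250), gamma' = (0.750000, 0.750000); Gamma_ppp = 0.403319, Gamma_ppq = 0.000000, Gamma_pqq = -0.320803, Gamma_qpp = -0.433839, Gamma_qpq = 0.000000, Gamma_qqq = 0.602903
  tau = 0.500000: gamma = (0.875000, 0.875000), gamma' = (0.750000, 0.750000); Gamma_ppp = 0.377266, Gamma_ppq = 0.000000, Gamma_pqq = -0.293029, Gamma_qpp = -0.396674, Gamma_qpq = 0.000000, Gamma_qqq = 0.560060
  tau = 0.625000: gamma = (0.968750, 0.968750), gamma' = (0.750000, 0.750000); Gamma_ppp = 0.354793, Gamma_ppq = 0.000000, Gamma_pqq = -0.269232, Gamma_qpp = -0.364774, Gamma_qpq = 0.000000, Gamma_qqq = 0.523130
  tau = 0.750000: gamma = (1.062500, 1.062500), gamma' = (0.750000, 0.750000); Gamma_ppp = 0.335202, Gamma_ppq = 0.000000, Gamma_pqq = -0.248632, Gamma_qpp = -0.337117, Gamma_qpq = 0.000000, Gamma_qqq = 0.490973
  tau = 0.875000: gamma = (1.156250, 1.156250), gamma' = (0.750000, 0.750000); Gamma_ppp = 0.317963, Gamma_ppq = 0.000000, Gamma_pqq = -0.230638, Gamma_qpp = -0.312926, Gamma_qpq = 0.000000, Gamma_qqq = 0.462718
  tau = 1.000000: gamma = (1.250000, 1.250000), gamma' = (0.750000, 0.750000); Gamma_ppp = 0.302670, Gamma_ppq = 0.000000, Gamma_pqq = -0.214796, Gamma_qpp = -0.291603, Gamma_qpq = 0.000000, Gamma_qqq = 0.437695
step 0: V^p = -0.2500, V^q = 1.2500
step 1: k1 = (0.509581, -0.847530), k2 = (0.402826, -0.685857), k3 = (0.413487, -0.701968), k4 = (0.332681, -0.578922); V <- V + (h/6)(k1 + 2k2 + 2k3 + k4): V^p = -0.1469, V^q = 1.0749
step 2: k1 = (0.332870, -0.579210), k2 = (0.273050, -0.487565), k3 = (0.278068, -0.495178), k4 = (0.230918, -0.422528); V <- V + (h/6)(k1 + 2k2 + 2k3 + k4): V^p = -0.0775, V^q = 0.9513
step 3: k1 = (0.230982, -0.422625), k2 = (0.194348, -0.365798), k3 = (0.197001, -0.369838), k4 = (0.167240, -0.323375); V <- V + (h/6)(k1 + 2k2 + 2k3 + k4): V^p = -0.0283, V^q = 0.8589
step 4: k1 = (0.167265, -0.323414), k2 = (0.143329, -0.285764), k3 = (0.144857, -0.288099), k4 = (0.124956, -0.256565); V <- V + (h/6)(k1 + 2k2 + 2k3 + k4): V^p = 0.0079, V^q = 0.7869

Answer: V^p = 0.0079, V^q = 0.7869


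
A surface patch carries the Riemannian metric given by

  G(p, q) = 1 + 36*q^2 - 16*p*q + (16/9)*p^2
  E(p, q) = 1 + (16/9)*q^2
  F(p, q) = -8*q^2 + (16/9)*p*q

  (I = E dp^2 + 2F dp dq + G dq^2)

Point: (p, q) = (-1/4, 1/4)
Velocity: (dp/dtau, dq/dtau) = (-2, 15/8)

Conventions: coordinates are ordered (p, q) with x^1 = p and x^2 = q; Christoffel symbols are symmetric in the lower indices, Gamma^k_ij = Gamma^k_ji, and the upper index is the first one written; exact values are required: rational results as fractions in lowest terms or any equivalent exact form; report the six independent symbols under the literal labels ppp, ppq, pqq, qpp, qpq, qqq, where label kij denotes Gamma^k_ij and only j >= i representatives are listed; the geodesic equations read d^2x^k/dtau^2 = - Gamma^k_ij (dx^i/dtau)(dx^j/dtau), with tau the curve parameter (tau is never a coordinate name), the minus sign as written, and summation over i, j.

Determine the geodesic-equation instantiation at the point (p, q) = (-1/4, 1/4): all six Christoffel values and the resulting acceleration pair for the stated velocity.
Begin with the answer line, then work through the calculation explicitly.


Answer: Gamma_ppp = 0, Gamma_ppq = 16/161, Gamma_pqq = -72/161, Gamma_qpp = 0, Gamma_qpq = -88/161, Gamma_qqq = 396/161; accelerations (d^2p/dtau^2, d^2q/dtau^2) = (2985/1288, -32835/2576)

E = 10/9, F = -11/18, G = 157/36 at the point
E_p = 0, E_q = 8/9, F_p = 4/9, F_q = -40/9, G_p = -44/9, G_q = 22
EG - F^2 = 161/36;  g^inv = (36/161) * [[157/36, 11/18], [11/18, 10/9]]
first-kind symbols [ij,l] = (1/2)(d_i g_jl + d_j g_il - d_l g_ij): [pp,p] = E_p/2 = 0, [pp,q] = F_p - E_q/2 = 0, [pq,p] = E_q/2 = 4/9, [pq,q] = G_p/2 = -22/9, [qq,p] = F_q - G_p/2 = -2, [qq,q] = G_q/2 = 11
Gamma^p_ij = (G*[ij,p] - F*[ij,q])/(EG - F^2), Gamma^q_ij = (E*[ij,q] - F*[ij,p])/(EG - F^2)
Gamma_ppp = 0, Gamma_ppq = 16/161, Gamma_pqq = -72/161, Gamma_qpp = 0, Gamma_qpq = -88/161, Gamma_qqq = 396/161
d^2p/dtau^2 = -(Gamma_ppp*(-2)^2 + 2*Gamma_ppq*(-2)*(15/8) + Gamma_pqq*(15/8)^2) = 2985/1288
d^2q/dtau^2 = -(Gamma_qpp*(-2)^2 + 2*Gamma_qpq*(-2)*(15/8) + Gamma_qqq*(15/8)^2) = -32835/2576


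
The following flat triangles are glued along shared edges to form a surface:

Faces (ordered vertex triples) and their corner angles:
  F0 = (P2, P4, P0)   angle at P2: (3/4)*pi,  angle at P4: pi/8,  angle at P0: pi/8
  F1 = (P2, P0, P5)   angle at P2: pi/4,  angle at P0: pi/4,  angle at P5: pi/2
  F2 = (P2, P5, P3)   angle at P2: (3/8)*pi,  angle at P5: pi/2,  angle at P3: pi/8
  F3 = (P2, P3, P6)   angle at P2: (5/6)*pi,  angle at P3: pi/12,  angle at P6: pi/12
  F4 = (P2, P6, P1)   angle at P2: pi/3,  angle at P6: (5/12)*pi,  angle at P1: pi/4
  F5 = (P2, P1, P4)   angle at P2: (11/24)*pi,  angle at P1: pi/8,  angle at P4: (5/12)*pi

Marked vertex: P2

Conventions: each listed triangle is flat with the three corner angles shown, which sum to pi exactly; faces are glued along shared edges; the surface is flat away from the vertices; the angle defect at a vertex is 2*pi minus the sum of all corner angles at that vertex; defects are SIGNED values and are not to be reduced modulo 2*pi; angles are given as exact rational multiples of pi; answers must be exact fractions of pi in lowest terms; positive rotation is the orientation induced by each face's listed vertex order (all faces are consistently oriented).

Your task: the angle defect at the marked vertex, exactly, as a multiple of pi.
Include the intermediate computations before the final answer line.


Sum of corner angles at P2: 3*pi
defect = 2*pi - 3*pi

Answer: defect(P2) = -pi


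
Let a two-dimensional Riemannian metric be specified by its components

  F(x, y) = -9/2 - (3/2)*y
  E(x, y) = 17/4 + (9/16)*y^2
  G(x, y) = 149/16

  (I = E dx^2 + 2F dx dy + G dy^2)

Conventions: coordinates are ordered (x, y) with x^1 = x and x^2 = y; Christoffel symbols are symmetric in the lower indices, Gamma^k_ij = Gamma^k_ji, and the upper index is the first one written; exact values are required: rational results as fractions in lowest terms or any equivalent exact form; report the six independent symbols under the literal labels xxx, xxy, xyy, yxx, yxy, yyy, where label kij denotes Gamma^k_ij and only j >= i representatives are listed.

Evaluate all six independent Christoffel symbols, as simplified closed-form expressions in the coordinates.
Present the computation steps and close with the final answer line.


E = 17/4 + (9/16)*y^2; F = -9/2 - (3/2)*y; G = 149/16
Gamma^k_ij = (1/2) g^{kl} (d_i g_jl + d_j g_il - d_l g_ij), with g^inv = (1/(EG-F^2)) [[G, -F], [-F, E]]
first partials: E_x = 0, E_y = (9/8)*y, F_x = 0, F_y = -3/2, G_x = 0, G_y = 0
D = EG - F^2 = 1237/64 - (27/2)*y + (765/256)*y^2
expanded: Gamma^x_xx = (G E_x - 2F F_x + F E_y)/(2D), Gamma^x_xy = (G E_y - F G_x)/(2D), Gamma^x_yy = (2G F_y - G G_x - F G_y)/(2D), Gamma^y_xx = (2E F_x - E E_y - F E_x)/(2D), Gamma^y_xy = (E G_x - F E_y)/(2D), Gamma^y_yy = (E G_y - 2F F_y + F G_x)/(2D); substitute and cancel common factors

Answer: Gamma_xxx = (-216*y^2 - 648*y)/(765*y^2 - 3456*y + 4948), Gamma_xxy = 1341*y/(765*y^2 - 3456*y + 4948), Gamma_xyy = -3576/(765*y^2 - 3456*y + 4948), Gamma_yxx = (-81*y^3 - 612*y)/(765*y^2 - 3456*y + 4948), Gamma_yxy = (216*y^2 + 648*y)/(765*y^2 - 3456*y + 4948), Gamma_yyy = (-576*y - 1728)/(765*y^2 - 3456*y + 4948)


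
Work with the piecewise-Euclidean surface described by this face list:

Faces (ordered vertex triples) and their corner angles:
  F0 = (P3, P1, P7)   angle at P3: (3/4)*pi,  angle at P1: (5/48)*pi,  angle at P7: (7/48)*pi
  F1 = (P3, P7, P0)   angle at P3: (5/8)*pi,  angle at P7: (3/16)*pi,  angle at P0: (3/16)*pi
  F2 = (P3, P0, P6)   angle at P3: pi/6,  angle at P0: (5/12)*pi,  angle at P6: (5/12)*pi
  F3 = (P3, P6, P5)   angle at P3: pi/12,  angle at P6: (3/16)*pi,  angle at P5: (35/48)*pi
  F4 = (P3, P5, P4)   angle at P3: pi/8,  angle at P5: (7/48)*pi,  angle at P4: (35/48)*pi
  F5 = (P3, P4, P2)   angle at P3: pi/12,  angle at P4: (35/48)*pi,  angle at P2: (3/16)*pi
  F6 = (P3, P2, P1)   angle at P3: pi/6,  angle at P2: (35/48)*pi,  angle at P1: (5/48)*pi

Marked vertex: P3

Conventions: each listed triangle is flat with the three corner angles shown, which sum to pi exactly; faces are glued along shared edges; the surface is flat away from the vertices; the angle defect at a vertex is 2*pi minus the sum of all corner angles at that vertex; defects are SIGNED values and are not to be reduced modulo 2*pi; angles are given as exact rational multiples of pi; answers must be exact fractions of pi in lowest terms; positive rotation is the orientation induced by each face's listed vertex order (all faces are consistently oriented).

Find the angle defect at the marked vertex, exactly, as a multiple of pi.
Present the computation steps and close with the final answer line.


Sum of corner angles at P3: 2*pi
defect = 2*pi - 2*pi

Answer: defect(P3) = 0


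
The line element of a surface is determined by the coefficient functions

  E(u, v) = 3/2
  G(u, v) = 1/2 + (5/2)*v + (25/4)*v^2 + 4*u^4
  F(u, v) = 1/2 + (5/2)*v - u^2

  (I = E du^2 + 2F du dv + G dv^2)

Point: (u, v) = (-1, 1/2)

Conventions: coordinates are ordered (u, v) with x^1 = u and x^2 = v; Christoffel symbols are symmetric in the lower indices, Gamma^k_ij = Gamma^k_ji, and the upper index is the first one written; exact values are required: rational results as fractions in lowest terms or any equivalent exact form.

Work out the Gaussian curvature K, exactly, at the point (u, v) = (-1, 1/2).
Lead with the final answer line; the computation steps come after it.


Answer: K = -51584/36963

E = 3/2, F = 3/4, G = 117/16, EG - F^2 = 333/32 at the point
E_u = 0, E_v = 0, F_u = 2, F_v = 5/2, G_u = -16, G_v = 35/4
E_vv = 0, F_uv = 0, G_uu = 48
Using the Brioschi determinant formula for K from the metric derivatives:
M1 = [[-E_vv/2 + F_uv - G_uu/2, E_u/2, F_u - E_v/2], [F_v - G_u/2, E, F], [G_v/2, F, G]] = [[-24, 0, 2], [21/2, 3/2, 3/4], [35/8, 3/4, 117/16]]; det M1 = -1977/8
M2 = [[0, E_v/2, G_u/2], [E_v/2, E, F], [G_u/2, F, G]] = [[0, 0, -8], [0, 3/2, 3/4], [-8, 3/4, 117/16]]; det M2 = -96
det M1 - det M2 = -1209/8; K = -1209/8 / (333/32)^2 = -51584/36963


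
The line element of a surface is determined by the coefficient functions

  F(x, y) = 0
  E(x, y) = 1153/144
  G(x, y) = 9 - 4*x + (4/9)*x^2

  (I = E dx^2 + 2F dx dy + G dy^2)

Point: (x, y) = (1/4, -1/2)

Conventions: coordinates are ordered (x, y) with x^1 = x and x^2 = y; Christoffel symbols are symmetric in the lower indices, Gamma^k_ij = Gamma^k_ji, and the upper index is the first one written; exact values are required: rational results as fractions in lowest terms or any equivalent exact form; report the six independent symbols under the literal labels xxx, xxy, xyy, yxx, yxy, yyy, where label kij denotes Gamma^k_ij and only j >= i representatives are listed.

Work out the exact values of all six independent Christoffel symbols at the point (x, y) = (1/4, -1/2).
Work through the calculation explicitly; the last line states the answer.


E = 1153/144, F = 0, G = 289/36 at the point
E_x = 0, E_y = 0, F_x = 0, F_y = 0, G_x = -34/9, G_y = 0
EG - F^2 = 333217/5184;  g^inv = (5184/333217) * [[289/36, 0], [0, 1153/144]]
first-kind symbols [ij,l] = (1/2)(d_i g_jl + d_j g_il - d_l g_ij): [xx,x] = E_x/2 = 0, [xx,y] = F_x - E_y/2 = 0, [xy,x] = E_y/2 = 0, [xy,y] = G_x/2 = -17/9, [yy,x] = F_y - G_x/2 = 17/9, [yy,y] = G_y/2 = 0
Gamma^x_ij = (G*[ij,x] - F*[ij,y])/(EG - F^2), Gamma^y_ij = (E*[ij,y] - F*[ij,x])/(EG - F^2)

Answer: Gamma_xxx = 0, Gamma_xxy = 0, Gamma_xyy = 272/1153, Gamma_yxx = 0, Gamma_yxy = -4/17, Gamma_yyy = 0


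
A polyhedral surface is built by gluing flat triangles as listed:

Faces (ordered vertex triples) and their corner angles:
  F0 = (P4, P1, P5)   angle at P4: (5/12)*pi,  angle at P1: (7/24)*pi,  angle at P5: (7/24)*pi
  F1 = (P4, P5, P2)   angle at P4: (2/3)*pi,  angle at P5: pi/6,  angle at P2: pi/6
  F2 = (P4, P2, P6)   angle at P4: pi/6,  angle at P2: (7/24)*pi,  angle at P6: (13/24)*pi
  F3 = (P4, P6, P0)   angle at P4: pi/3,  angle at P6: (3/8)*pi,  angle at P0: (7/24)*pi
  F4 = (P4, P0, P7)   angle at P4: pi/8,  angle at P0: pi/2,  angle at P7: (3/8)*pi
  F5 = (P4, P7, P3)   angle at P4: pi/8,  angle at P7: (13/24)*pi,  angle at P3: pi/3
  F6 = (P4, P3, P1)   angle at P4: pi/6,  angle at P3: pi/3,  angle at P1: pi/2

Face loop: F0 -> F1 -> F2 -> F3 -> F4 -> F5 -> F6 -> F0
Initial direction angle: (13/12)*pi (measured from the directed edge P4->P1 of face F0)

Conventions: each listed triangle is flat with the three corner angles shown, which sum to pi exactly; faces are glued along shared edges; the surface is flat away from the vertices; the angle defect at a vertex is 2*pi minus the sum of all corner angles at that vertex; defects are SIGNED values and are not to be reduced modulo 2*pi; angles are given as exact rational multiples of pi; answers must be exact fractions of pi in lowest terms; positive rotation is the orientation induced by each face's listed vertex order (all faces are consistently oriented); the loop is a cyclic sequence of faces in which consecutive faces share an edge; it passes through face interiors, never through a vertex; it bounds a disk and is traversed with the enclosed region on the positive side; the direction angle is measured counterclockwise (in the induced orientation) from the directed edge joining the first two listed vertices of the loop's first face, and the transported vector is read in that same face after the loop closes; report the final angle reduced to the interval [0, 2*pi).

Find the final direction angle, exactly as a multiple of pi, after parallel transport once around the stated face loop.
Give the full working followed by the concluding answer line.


enclosed vertex P4: corner angles sum to 2*pi, defect = 2*pi - 2*pi = 0
summing the enclosed defects onto the initial angle, mod 2*pi in the induced orientation:
final angle = (13/12)*pi + 0 = (13/12)*pi (mod 2*pi)

Answer: final direction angle = (13/12)*pi


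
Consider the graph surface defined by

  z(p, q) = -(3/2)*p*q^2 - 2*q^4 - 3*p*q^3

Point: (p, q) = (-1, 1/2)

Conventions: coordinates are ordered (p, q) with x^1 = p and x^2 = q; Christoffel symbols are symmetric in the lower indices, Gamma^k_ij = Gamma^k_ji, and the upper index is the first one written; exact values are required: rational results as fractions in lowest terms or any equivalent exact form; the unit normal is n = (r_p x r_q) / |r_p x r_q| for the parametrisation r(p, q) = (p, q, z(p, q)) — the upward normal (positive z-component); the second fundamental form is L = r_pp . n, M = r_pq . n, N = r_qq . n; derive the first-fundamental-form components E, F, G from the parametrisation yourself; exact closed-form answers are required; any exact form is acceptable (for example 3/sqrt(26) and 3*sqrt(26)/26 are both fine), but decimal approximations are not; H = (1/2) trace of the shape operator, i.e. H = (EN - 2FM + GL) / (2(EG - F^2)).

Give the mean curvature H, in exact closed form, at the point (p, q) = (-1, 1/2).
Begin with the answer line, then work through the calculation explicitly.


Answer: H = -195*sqrt(146)/21316

z_p = -3/4, z_q = 11/4, z_pp = 0, z_pq = -15/4, z_qq = 6
E = 25/16, F = -33/16, G = 137/16; answer radicand W^2 = 73/8
unnormalised second-form numerators: l = 0, m = -15/4, n = 6; L = l/sqrt(73/8), and similarly M = m/sqrt(W^2), N = n/sqrt(W^2)
H = (E*n - 2*F*m + G*l) / (2*(EG - F^2)*sqrt(W^2)); E*n - 2*F*m + G*l = -195/32, EG - F^2 = 73/8, so H = (-195/584)/sqrt(73/8)


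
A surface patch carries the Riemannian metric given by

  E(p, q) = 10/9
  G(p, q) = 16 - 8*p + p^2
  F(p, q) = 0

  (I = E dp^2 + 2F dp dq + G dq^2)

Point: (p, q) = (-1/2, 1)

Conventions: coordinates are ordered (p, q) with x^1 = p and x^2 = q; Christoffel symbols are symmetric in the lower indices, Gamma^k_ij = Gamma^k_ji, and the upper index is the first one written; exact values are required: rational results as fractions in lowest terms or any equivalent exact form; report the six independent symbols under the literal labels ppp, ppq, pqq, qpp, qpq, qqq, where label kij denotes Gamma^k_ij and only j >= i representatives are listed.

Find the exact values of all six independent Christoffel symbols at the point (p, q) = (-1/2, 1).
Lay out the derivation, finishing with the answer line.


E = 10/9, F = 0, G = 81/4 at the point
E_p = 0, E_q = 0, F_p = 0, F_q = 0, G_p = -9, G_q = 0
EG - F^2 = 45/2;  g^inv = (2/45) * [[81/4, 0], [0, 10/9]]
first-kind symbols [ij,l] = (1/2)(d_i g_jl + d_j g_il - d_l g_ij): [pp,p] = E_p/2 = 0, [pp,q] = F_p - E_q/2 = 0, [pq,p] = E_q/2 = 0, [pq,q] = G_p/2 = -9/2, [qq,p] = F_q - G_p/2 = 9/2, [qq,q] = G_q/2 = 0
Gamma^p_ij = (G*[ij,p] - F*[ij,q])/(EG - F^2), Gamma^q_ij = (E*[ij,q] - F*[ij,p])/(EG - F^2)

Answer: Gamma_ppp = 0, Gamma_ppq = 0, Gamma_pqq = 81/20, Gamma_qpp = 0, Gamma_qpq = -2/9, Gamma_qqq = 0


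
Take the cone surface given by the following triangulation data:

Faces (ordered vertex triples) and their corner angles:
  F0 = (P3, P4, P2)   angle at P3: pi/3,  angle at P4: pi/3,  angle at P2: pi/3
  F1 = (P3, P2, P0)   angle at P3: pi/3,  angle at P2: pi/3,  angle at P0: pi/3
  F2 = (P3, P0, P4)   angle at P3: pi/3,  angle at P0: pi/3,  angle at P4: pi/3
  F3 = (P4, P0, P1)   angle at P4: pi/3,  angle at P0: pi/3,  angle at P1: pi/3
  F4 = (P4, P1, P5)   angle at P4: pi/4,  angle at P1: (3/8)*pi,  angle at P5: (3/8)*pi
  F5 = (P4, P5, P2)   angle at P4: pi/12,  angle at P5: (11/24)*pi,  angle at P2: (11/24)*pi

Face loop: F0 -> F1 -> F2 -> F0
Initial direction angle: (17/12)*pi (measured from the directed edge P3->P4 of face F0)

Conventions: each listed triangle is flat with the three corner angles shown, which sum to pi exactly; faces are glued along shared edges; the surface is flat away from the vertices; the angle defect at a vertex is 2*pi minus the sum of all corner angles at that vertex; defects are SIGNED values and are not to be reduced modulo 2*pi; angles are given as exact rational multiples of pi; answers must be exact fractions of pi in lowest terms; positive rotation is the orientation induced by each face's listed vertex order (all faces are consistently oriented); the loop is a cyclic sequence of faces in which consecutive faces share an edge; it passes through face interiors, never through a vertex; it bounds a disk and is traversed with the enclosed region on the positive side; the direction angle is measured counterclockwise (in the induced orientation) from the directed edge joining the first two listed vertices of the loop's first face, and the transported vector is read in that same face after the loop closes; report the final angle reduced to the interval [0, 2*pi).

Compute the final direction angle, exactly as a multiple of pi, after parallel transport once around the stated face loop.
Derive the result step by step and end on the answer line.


enclosed vertex P3: corner angles sum to pi, defect = 2*pi - pi = pi
adding the enclosed defects to the starting angle (mod 2*pi, induced orientation) gives the holonomy
final angle = (17/12)*pi + pi = (5/12)*pi (mod 2*pi)

Answer: final direction angle = (5/12)*pi


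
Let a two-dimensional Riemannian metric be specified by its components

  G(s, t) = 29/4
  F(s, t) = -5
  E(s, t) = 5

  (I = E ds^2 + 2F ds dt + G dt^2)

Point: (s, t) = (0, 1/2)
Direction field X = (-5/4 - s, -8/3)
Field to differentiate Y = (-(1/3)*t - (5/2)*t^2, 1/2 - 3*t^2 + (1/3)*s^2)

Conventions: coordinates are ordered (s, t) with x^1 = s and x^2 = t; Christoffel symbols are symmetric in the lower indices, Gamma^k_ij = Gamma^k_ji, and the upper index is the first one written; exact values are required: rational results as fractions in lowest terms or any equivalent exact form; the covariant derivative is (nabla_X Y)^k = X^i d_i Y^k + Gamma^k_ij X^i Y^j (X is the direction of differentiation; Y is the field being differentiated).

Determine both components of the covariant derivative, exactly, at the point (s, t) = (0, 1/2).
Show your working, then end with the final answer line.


E = 5, F = -5, G = 29/4 at the point
E_s = 0, E_t = 0, F_s = 0, F_t = 0, G_s = 0, G_t = 0
EG - F^2 = 45/4;  g^inv = (4/45) * [[29/4, 5], [5, 5]]
first-kind symbols [ij,l] = (1/2)(d_i g_jl + d_j g_il - d_l g_ij): [ss,s] = E_s/2 = 0, [ss,t] = F_s - E_t/2 = 0, [st,s] = E_t/2 = 0, [st,t] = G_s/2 = 0, [tt,s] = F_t - G_s/2 = 0, [tt,t] = G_t/2 = 0
Gamma^s_ij = (G*[ij,s] - F*[ij,t])/(EG - F^2), Gamma^t_ij = (E*[ij,t] - F*[ij,s])/(EG - F^2)
Gamma_sss = 0, Gamma_sst = 0, Gamma_stt = 0, Gamma_tss = 0, Gamma_tst = 0, Gamma_ttt = 0
X = (-5/4, -8/3), Y = (-19/24, -1/4) at the point

Answer: (nabla_X Y)^s = 68/9, (nabla_X Y)^t = 8


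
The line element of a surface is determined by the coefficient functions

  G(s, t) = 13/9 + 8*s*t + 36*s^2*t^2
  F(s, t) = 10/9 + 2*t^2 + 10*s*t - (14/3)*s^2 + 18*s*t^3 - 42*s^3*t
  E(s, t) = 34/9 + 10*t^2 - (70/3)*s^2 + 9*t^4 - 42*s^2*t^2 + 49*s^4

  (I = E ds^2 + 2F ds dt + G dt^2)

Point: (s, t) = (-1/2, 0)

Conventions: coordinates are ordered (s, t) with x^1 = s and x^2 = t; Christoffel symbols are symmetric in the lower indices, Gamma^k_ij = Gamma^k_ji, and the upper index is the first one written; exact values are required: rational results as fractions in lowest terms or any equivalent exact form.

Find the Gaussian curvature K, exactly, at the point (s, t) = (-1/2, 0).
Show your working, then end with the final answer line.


E = 145/144, F = -1/18, G = 13/9, EG - F^2 = 209/144 at the point
E_s = -7/6, E_t = 0, F_s = 14/3, F_t = 1/4, G_s = 0, G_t = -4
E_tt = -1, F_st = -43/2, G_ss = 0
Brioschi: K = (det M1 - det M2) / (EG - F^2)^2 with the standard first/second-derivative matrices M1, M2.
M1 = [[-E_tt/2 + F_st - G_ss/2, E_s/2, F_s - E_t/2], [F_t - G_s/2, E, F], [G_t/2, F, G]] = [[-21, -7/12, 14/3], [1/4, 145/144, -1/18], [-2, -1/18, 13/9]]; det M1 = -21
M2 = [[0, E_t/2, G_s/2], [E_t/2, E, F], [G_s/2, F, G]] = [[0, 0, 0], [0, 145/144, -1/18], [0, -1/18, 13/9]]; det M2 = 0
det M1 - det M2 = -21; K = -21 / (209/144)^2 = -435456/43681

Answer: K = -435456/43681


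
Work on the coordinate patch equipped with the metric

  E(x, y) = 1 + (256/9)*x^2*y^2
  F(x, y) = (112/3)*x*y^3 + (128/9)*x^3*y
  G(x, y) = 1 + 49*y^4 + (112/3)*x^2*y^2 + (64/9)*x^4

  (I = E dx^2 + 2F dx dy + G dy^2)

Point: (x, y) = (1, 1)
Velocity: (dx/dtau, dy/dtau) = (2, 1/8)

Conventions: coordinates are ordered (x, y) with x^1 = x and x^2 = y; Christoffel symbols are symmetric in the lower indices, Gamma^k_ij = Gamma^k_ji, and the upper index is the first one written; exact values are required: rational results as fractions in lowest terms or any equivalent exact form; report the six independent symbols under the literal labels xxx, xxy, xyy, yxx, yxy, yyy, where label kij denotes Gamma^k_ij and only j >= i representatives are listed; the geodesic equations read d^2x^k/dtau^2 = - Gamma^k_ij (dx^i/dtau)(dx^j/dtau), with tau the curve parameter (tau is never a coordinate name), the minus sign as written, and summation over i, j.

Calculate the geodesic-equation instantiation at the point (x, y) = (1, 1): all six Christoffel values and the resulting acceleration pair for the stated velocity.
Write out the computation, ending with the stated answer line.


E = 265/9, F = 464/9, G = 850/9 at the point
E_x = 512/9, E_y = 512/9, F_x = 80, F_y = 1136/9, G_x = 928/9, G_y = 812/3
EG - F^2 = 1106/9;  g^inv = (9/1106) * [[850/9, -464/9], [-464/9, 265/9]]
first-kind symbols [ij,l] = (1/2)(d_i g_jl + d_j g_il - d_l g_ij): [xx,x] = E_x/2 = 256/9, [xx,y] = F_x - E_y/2 = 464/9, [xy,x] = E_y/2 = 256/9, [xy,y] = G_x/2 = 464/9, [yy,x] = F_y - G_x/2 = 224/3, [yy,y] = G_y/2 = 406/3
Gamma^x_ij = (G*[ij,x] - F*[ij,y])/(EG - F^2), Gamma^y_ij = (E*[ij,y] - F*[ij,x])/(EG - F^2)
Gamma_xxx = 128/553, Gamma_xxy = 128/553, Gamma_xyy = 48/79, Gamma_yxx = 232/553, Gamma_yxy = 232/553, Gamma_yyy = 87/79
d^2x/dtau^2 = -(Gamma_xxx*(2)^2 + 2*Gamma_xxy*(2)*(1/8) + Gamma_xyy*(1/8)^2) = -2325/2212
d^2y/dtau^2 = -(Gamma_yxx*(2)^2 + 2*Gamma_yxy*(2)*(1/8) + Gamma_yyy*(1/8)^2) = -67425/35392

Answer: Gamma_xxx = 128/553, Gamma_xxy = 128/553, Gamma_xyy = 48/79, Gamma_yxx = 232/553, Gamma_yxy = 232/553, Gamma_yyy = 87/79; accelerations (d^2x/dtau^2, d^2y/dtau^2) = (-2325/2212, -67425/35392)


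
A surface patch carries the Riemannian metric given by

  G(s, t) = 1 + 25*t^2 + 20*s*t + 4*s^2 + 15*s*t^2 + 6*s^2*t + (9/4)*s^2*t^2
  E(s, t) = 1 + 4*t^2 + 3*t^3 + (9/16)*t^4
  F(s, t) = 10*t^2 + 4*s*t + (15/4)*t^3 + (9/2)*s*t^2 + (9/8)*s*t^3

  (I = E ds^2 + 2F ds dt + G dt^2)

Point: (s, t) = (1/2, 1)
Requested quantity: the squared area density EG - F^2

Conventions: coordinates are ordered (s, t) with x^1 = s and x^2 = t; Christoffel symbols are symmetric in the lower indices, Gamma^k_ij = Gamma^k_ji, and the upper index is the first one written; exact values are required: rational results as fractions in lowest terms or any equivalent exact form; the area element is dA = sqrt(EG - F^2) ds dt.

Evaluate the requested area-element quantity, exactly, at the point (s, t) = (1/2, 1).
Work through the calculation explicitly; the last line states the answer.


E = 137/16, F = 297/16, G = 745/16; EG - F^2 = 433/8

Answer: EG - F^2 = 433/8


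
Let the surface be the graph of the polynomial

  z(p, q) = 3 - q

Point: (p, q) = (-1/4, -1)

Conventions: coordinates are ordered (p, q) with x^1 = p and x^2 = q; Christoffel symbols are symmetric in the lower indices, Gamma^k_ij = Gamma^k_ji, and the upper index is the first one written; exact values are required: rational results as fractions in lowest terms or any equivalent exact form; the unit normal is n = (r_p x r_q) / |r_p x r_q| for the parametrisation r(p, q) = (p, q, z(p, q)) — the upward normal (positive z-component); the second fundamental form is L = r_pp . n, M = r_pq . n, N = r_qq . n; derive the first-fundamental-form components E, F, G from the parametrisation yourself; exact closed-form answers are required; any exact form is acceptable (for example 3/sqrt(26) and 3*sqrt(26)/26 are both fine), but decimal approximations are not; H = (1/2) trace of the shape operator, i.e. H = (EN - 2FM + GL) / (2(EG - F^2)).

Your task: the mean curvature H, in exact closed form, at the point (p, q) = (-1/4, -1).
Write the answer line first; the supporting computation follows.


Answer: H = 0

z_p = 0, z_q = -1, z_pp = 0, z_pq = 0, z_qq = 0
E = 1, F = 0, G = 2; answer radicand W^2 = 2
unnormalised second-form numerators: l = 0, m = 0, n = 0; L = l/sqrt(2), and similarly M = m/sqrt(W^2), N = n/sqrt(W^2)
H = (E*n - 2*F*m + G*l) / (2*(EG - F^2)*sqrt(W^2)); E*n - 2*F*m + G*l = 0, EG - F^2 = 2, so H = (0)/sqrt(2)


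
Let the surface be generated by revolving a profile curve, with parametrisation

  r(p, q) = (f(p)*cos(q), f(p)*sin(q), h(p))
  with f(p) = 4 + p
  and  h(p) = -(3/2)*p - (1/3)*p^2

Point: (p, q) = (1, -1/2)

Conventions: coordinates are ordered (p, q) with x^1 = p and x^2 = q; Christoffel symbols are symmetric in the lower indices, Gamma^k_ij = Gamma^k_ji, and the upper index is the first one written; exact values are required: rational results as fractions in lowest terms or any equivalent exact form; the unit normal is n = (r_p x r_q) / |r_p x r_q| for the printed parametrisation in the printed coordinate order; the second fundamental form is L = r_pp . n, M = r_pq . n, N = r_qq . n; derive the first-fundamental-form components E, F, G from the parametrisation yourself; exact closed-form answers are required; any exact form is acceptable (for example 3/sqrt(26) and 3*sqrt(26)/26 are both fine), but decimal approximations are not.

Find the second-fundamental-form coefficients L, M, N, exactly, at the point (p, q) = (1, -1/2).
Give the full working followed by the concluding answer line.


f = 5, f' = 1, f'' = 0, h' = -13/6, h'' = -2/3
E = 205/36, F = 0, G = 25; answer radicand W^2 = 205/36
unnormalised second-form numerators: l = -2/3, m = 0, n = -65/6; L = l/sqrt(205/36), and similarly M = m/sqrt(W^2), N = n/sqrt(W^2)

Answer: L = -4*sqrt(205)/205, M = 0, N = -13*sqrt(205)/41


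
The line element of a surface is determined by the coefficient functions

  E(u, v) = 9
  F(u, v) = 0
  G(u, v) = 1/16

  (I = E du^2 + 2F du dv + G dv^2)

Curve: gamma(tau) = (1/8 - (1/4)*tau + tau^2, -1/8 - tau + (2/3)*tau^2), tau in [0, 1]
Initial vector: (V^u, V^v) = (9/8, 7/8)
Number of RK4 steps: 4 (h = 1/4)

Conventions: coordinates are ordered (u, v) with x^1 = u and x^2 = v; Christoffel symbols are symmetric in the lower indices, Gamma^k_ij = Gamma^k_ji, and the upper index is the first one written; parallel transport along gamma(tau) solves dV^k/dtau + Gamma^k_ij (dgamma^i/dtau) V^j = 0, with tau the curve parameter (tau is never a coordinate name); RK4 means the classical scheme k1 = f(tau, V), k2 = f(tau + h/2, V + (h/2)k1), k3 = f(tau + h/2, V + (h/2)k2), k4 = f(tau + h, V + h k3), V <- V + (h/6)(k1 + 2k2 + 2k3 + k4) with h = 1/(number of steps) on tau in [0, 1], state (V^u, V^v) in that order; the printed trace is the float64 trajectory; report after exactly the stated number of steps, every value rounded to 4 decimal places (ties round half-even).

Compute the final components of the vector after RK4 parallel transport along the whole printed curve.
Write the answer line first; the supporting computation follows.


Answer: V^u = 1.1250, V^v = 0.8750

gamma'(tau) = (-1/4 + 2*tau, -1 + (4/3)*tau); f(tau, V)^k = -Gamma^k_ij(gamma(tau)) gamma'^i(tau) V^j; h = 1/4; intermediate values shown to 6 dp
curve data and Christoffel symbols at the stage parameters:
  tau = 0.000000: gamma = (0.125000, -0.125000), gamma' = (-0.250000, -1.000000); Gamma_uuu = 0.000000, Gamma_uuv = 0.000000, Gamma_uvv = 0.000000, Gamma_vuu = 0.000000, Gamma_vuv = 0.000000, Gamma_vvv = 0.000000
  tau = 0.125000: gamma = (0.109375, -0.239583), gamma' = (0.000000, -0.833333); Gamma_uuu = 0.000000, Gamma_uuv = 0.000000, Gamma_uvv = 0.000000, Gamma_vuu = 0.000000, Gamma_vuv = 0.000000, Gamma_vvv = 0.000000
  tau = 0.250000: gamma = (0.125000, -0.333333), gamma' = (0.250000, -0.666667); Gamma_uuu = 0.000000, Gamma_uuv = 0.000000, Gamma_uvv = 0.000000, Gamma_vuu = 0.000000, Gamma_vuv = 0.000000, Gamma_vvv = 0.000000
  tau = 0.375000: gamma = (0.171875, -0.406250), gamma' = (0.500000, -0.500000); Gamma_uuu = 0.000000, Gamma_uuv = 0.000000, Gamma_uvv = 0.000000, Gamma_vuu = 0.000000, Gamma_vuv = 0.000000, Gamma_vvv = 0.000000
  tau = 0.500000: gamma = (0.250000, -0.458333), gamma' = (0.750000, -0.333333); Gamma_uuu = 0.000000, Gamma_uuv = 0.000000, Gamma_uvv = 0.000000, Gamma_vuu = 0.000000, Gamma_vuv = 0.000000, Gamma_vvv = 0.000000
  tau = 0.625000: gamma = (0.359375, -0.489583), gamma' = (1.000000, -0.166667); Gamma_uuu = 0.000000, Gamma_uuv = 0.000000, Gamma_uvv = 0.000000, Gamma_vuu = 0.000000, Gamma_vuv = 0.000000, Gamma_vvv = 0.000000
  tau = 0.750000: gamma = (0.500000, -0.500000), gamma' = (1.250000, 0.000000); Gamma_uuu = 0.000000, Gamma_uuv = 0.000000, Gamma_uvv = 0.000000, Gamma_vuu = 0.000000, Gamma_vuv = 0.000000, Gamma_vvv = 0.000000
  tau = 0.875000: gamma = (0.671875, -0.489583), gamma' = (1.500000, 0.166667); Gamma_uuu = 0.000000, Gamma_uuv = 0.000000, Gamma_uvv = 0.000000, Gamma_vuu = 0.000000, Gamma_vuv = 0.000000, Gamma_vvv = 0.000000
  tau = 1.000000: gamma = (0.875000, -0.458333), gamma' = (1.750000, 0.333333); Gamma_uuu = 0.000000, Gamma_uuv = 0.000000, Gamma_uvv = 0.000000, Gamma_vuu = 0.000000, Gamma_vuv = 0.000000, Gamma_vvv = 0.000000
step 0: V^u = 1.1250, V^v = 0.8750
step 1: k1 = (0.000000, 0.000000), k2 = (0.000000, 0.000000), k3 = (0.000000, 0.000000), k4 = (0.000000, 0.000000); V <- V + (h/6)(k1 + 2k2 + 2k3 + k4): V^u = 1.1250, V^v = 0.8750
step 2: k1 = (0.000000, 0.000000), k2 = (0.000000, 0.000000), k3 = (0.000000, 0.000000), k4 = (0.000000, 0.000000); V <- V + (h/6)(k1 + 2k2 + 2k3 + k4): V^u = 1.1250, V^v = 0.8750
step 3: k1 = (0.000000, 0.000000), k2 = (0.000000, 0.000000), k3 = (0.000000, 0.000000), k4 = (0.000000, 0.000000); V <- V + (h/6)(k1 + 2k2 + 2k3 + k4): V^u = 1.1250, V^v = 0.8750
step 4: k1 = (0.000000, 0.000000), k2 = (0.000000, 0.000000), k3 = (0.000000, 0.000000), k4 = (0.000000, 0.000000); V <- V + (h/6)(k1 + 2k2 + 2k3 + k4): V^u = 1.1250, V^v = 0.8750


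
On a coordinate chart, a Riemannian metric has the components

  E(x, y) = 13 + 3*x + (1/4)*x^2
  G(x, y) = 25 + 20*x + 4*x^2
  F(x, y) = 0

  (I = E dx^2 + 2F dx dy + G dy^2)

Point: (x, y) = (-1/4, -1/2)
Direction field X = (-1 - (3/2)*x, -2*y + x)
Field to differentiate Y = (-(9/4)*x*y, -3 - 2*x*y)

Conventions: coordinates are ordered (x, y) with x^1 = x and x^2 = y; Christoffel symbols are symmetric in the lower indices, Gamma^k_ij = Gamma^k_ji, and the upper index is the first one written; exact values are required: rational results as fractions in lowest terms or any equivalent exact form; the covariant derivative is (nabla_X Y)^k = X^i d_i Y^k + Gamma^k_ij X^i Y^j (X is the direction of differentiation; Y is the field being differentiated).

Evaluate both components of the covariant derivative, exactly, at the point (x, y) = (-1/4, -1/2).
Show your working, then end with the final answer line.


E = 785/64, F = 0, G = 81/4 at the point
E_x = 23/8, E_y = 0, F_x = 0, F_y = 0, G_x = 18, G_y = 0
EG - F^2 = 63585/256;  g^inv = (256/63585) * [[81/4, 0], [0, 785/64]]
first-kind symbols [ij,l] = (1/2)(d_i g_jl + d_j g_il - d_l g_ij): [xx,x] = E_x/2 = 23/16, [xx,y] = F_x - E_y/2 = 0, [xy,x] = E_y/2 = 0, [xy,y] = G_x/2 = 9, [yy,x] = F_y - G_x/2 = -9, [yy,y] = G_y/2 = 0
Gamma^x_ij = (G*[ij,x] - F*[ij,y])/(EG - F^2), Gamma^y_ij = (E*[ij,y] - F*[ij,x])/(EG - F^2)
Gamma_xxx = 92/785, Gamma_xxy = 0, Gamma_xyy = -576/785, Gamma_yxx = 0, Gamma_yxy = 4/9, Gamma_yyy = 0
X = (-5/8, 3/4), Y = (-9/32, -13/4) at the point

Answer: (nabla_X Y)^x = 76761/50240, (nabla_X Y)^y = 161/288


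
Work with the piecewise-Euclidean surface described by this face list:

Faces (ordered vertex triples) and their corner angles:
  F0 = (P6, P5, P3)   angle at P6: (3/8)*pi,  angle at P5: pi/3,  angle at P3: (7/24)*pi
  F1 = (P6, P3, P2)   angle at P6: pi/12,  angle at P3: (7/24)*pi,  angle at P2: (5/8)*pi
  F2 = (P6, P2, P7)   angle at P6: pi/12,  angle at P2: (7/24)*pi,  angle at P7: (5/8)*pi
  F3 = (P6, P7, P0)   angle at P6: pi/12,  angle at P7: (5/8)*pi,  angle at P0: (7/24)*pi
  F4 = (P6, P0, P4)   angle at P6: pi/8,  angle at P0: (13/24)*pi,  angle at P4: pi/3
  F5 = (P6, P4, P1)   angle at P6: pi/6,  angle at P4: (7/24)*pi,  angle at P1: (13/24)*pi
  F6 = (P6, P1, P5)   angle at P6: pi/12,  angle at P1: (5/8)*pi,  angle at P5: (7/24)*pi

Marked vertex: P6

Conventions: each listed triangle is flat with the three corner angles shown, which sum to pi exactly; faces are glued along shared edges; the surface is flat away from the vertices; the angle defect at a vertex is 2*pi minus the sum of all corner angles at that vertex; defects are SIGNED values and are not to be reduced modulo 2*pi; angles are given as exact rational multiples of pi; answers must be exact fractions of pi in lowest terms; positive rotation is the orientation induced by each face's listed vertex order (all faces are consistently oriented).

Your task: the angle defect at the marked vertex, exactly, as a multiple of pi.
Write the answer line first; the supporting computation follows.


Answer: defect(P6) = pi

Sum of corner angles at P6: pi
defect = 2*pi - pi


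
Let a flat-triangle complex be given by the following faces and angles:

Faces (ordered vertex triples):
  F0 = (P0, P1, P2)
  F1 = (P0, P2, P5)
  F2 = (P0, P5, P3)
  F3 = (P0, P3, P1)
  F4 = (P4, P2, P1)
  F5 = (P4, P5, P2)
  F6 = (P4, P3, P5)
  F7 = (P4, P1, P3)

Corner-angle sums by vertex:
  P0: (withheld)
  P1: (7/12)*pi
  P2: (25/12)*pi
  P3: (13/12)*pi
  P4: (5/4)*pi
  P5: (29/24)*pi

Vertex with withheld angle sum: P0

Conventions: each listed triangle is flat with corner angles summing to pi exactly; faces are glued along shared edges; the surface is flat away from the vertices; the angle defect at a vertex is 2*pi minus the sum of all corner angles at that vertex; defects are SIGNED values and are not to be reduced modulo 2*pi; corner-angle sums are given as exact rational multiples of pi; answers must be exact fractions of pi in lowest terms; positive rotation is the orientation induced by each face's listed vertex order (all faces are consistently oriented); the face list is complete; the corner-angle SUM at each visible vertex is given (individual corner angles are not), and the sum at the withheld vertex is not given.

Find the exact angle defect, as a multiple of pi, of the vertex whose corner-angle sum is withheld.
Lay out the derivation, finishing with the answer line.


V = 6, E = 12, F = 8; chi = V - E + F = 2
Gauss-Bonnet: total defect = 2*pi*chi = 4*pi; visible defects sum to (91/24)*pi

Answer: defect(P0) = (5/24)*pi
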